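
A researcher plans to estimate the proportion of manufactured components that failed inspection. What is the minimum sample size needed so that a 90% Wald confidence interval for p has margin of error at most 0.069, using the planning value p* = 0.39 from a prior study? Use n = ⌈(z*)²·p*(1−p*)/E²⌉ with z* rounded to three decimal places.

z* = 1.645 at the 90% level.
p*(1−p*) = 0.2379.
(z*)²·p*(1−p*)/E² = 2.706025·0.2379/0.004761 = 135.216.
Rounding up, n = 136.

n = 136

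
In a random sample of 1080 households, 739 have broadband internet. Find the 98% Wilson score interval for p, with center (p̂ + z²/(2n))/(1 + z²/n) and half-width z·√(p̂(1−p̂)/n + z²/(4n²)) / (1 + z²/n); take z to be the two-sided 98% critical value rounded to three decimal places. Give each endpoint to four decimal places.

Here p̂ = 739/1080 = 0.68426 and z = 2.326 (z² = 5.410276).
Denominator 1 + z²/n = 1 + 5.410276/1080 = 1.005010.
Center = (0.68426 + 0.002505)/1.005010 = 0.68334.
Radicand: p̂(1−p̂)/n + z²/(4n²) = 0.000200045 + 0.000001160 = 0.000201205.
Half-width = 2.326·√0.000201205/1.005010 = 0.03283.
CI: 0.68334 ± 0.03283 = (0.6505, 0.7162).

(0.6505, 0.7162)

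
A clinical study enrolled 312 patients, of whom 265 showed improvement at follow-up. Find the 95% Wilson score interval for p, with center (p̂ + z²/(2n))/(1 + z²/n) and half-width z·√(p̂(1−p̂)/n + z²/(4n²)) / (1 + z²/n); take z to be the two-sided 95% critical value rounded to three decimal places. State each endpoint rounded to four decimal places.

Here p̂ = 265/312 = 0.84936 and z = 1.960 (z² = 3.841600).
1 + z²/n = 1.012313.
Adjusted center: (0.84936 + z²/(2n))/1.012313 = 0.84511.
Radicand: p̂(1−p̂)/n + z²/(4n²) = 0.000410091 + 0.000009866 = 0.000419957.
Half-width = z·√(radicand)/denom = 1.960·0.020493/1.012313 = 0.03968.
CI: 0.84511 ± 0.03968 = (0.8054, 0.8848).

(0.8054, 0.8848)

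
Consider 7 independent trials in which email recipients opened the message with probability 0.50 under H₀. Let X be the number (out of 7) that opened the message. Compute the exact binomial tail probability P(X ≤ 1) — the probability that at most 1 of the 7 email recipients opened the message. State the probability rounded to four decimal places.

X ~ Binomial(n=7, p=0.50).
P(X ≤ 1) = C(7,0)·0.50^0·0.50^7 + C(7,1)·0.50^1·0.50^6.
= 0.007812 + 0.054688 = 0.0625.

P = 0.0625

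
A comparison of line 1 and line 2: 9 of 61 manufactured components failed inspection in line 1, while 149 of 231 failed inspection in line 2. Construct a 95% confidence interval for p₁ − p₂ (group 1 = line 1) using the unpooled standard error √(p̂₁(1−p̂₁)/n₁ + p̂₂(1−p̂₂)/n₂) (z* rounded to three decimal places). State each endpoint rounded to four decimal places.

(-0.6058, -0.3892)

p̂₁ = 0.14754, p̂₂ = 0.64502, so the observed difference is -0.49748.
SE = √(0.002061847 + 0.000991207) = √0.003053054 = 0.055254.
z* = 1.960 at the 95% level. Margin of error = 0.10830.
Interval: -0.49748 ± 0.10830 → (-0.6058, -0.3892).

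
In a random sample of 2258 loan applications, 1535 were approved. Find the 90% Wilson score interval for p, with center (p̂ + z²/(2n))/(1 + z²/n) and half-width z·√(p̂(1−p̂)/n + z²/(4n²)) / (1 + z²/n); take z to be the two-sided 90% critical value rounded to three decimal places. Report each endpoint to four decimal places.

(0.6634, 0.6957)

Here p̂ = 1535/2258 = 0.67981 and z = 1.645 (z² = 2.706025).
Denominator 1 + z²/n = 1 + 2.706025/2258 = 1.001198.
Center = (0.67981 + 0.000599)/1.001198 = 0.67959.
Radicand: p̂(1−p̂)/n + z²/(4n²) = 0.000096400 + 0.000000133 = 0.000096533.
Half-width = z·√(radicand)/denom = 1.645·0.009825/1.001198 = 0.01614.
So the interval runs from 0.6634 to 0.6957.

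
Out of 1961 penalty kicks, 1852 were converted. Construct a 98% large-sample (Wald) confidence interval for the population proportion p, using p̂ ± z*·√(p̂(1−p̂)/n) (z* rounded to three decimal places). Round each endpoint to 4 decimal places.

(0.9324, 0.9565)

Sample proportion p̂ = 1852/1961 = 0.94442.
SE = √(p̂(1−p̂)/n) = √(0.052494/1961) = 0.005174.
For 98% confidence, z* = 2.326.
Margin of error: 2.326 × 0.005174 = 0.01203.
Interval: 0.94442 ± 0.01203 → (0.9324, 0.9565).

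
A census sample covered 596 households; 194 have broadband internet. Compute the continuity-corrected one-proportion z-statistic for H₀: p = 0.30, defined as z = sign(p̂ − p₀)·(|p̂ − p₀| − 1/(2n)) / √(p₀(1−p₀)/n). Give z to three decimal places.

Sample proportion p̂ = 194/596 = 0.32550. p̂ − p₀ = 0.025503.
Continuity correction 1/(2n) = 1/1192 = 0.000839.
Corrected numerator: |0.025503| − 0.000839 = 0.024664.
Under H₀, SE = √(p₀(1−p₀)/n) = √(0.30·0.70/596) = √0.000352349 = 0.018771.
z = (+)0.024664/0.018771 = 1.314.

z = 1.314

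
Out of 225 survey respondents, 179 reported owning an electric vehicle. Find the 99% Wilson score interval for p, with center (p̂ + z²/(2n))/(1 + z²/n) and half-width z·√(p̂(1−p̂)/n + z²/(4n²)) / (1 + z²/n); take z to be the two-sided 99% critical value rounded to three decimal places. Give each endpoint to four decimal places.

p̂ = 179/225 = 0.79556; z = 2.576, so z² = 6.635776.
1 + z²/n = 1.029492.
Center = (0.79556 + 0.014746)/1.029492 = 0.78709.
Radicand: p̂(1−p̂)/n + z²/(4n²) = 0.000722875 + 0.000032769 = 0.000755644.
Half-width = z·√(radicand)/denom = 2.576·0.027489/1.029492 = 0.06878.
So the interval runs from 0.7183 to 0.8559.

(0.7183, 0.8559)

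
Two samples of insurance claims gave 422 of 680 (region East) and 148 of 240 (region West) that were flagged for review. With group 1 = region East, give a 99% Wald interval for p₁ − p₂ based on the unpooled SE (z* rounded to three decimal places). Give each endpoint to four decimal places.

(-0.0901, 0.0979)

p̂₁ = 0.62059, p̂₂ = 0.61667, so the observed difference is 0.00392.
Unpooled SE = √(p̂₁(1−p̂₁)/n₁ + p̂₂(1−p̂₂)/n₂) = √(0.000346262 + 0.000984954) = 0.036486.
For 99% confidence, z* = 2.576. Margin of error = 0.09399.
CI: 0.00392 ± 0.09399 = (-0.0901, 0.0979).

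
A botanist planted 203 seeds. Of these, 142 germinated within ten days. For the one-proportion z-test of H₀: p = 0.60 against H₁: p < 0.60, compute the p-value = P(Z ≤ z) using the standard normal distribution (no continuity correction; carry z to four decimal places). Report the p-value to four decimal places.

p̂ = 142/203 = 0.69951.
Under H₀, SE = √(p₀(1−p₀)/n) = √(0.60·0.40/203) = √0.001182266 = 0.034384.
z = (p̂ − p₀)/SE = (142/203 − 0.60)/0.034384 ≈ 2.8940.
p-value = P(Z ≤ z) with z = 2.8940 → 0.9981.

p-value = 0.9981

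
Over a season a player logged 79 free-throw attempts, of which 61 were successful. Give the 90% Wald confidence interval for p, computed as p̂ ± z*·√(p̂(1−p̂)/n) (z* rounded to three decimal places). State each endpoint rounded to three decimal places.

The sample proportion is 61/79 = 0.77215.
Standard error of p̂: √(0.175933/79) = √0.002227004 = 0.047191.
z* = 1.645 at the 90% level.
Margin of error: 1.645 × 0.047191 = 0.07763.
CI: 0.77215 ± 0.07763 = (0.695, 0.850).

(0.695, 0.850)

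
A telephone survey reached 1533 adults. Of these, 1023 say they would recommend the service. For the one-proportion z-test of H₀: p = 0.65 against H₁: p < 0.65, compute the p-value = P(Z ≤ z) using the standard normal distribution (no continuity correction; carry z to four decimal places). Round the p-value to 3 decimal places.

p̂ = 1023/1533 = 0.66732.
Null standard error: √(0.65·0.35/1533) = √0.000148402 = 0.012182.
Test statistic (full precision, shown to 4 dp): z = (1023/1533 − 0.65)/SE₀ ≈ 1.4217.
From the standard normal, P(Z ≤ z) = 0.922.

p-value = 0.922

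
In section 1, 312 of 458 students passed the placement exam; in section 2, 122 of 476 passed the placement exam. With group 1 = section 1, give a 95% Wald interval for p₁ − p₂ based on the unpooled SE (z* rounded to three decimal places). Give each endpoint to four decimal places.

(0.3670, 0.4829)

p̂₁ = 312/458 = 0.68122, p̂₂ = 122/476 = 0.25630; p̂₁ − p̂₂ = 0.42492.
SE = √(0.000474145 + 0.000400444) = √0.000874589 = 0.029573.
For 95% confidence, z* = 1.960. Margin = 1.960·0.029573 = 0.05796.
CI: 0.42492 ± 0.05796 = (0.3670, 0.4829).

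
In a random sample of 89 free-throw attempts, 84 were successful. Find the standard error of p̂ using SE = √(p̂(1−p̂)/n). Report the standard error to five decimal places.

With x = 84 successes in n = 89, p̂ = 0.94382.
p̂(1−p̂) = 0.94382·0.05618 = 0.053024.
SE = √(0.053024/89) = 0.02441.

SE = 0.02441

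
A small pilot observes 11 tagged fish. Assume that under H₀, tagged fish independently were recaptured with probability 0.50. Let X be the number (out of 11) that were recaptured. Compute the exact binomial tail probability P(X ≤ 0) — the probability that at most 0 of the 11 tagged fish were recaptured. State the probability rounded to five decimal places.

P = 0.00049

X ~ Binomial(n=11, p=0.50).
P(X ≤ 0) = C(11,0)·0.50^0·0.50^11.
= 0.000488 = 0.00049.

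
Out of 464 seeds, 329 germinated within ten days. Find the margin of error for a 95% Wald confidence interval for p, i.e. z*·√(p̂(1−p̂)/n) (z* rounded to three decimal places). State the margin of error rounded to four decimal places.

With x = 329 successes in n = 464, p̂ = 0.70905.
SE(p̂) = √(0.70905·0.29095/464) = 0.021086.
For 95% confidence, z* = 1.960.
ME = 1.960·0.021086 = 0.0413.

ME = 0.0413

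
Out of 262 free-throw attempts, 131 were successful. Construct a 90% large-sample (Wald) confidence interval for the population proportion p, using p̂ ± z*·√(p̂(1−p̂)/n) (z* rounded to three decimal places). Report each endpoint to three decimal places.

(0.449, 0.551)

The sample proportion is 131/262 = 0.50000.
Standard error of p̂: √(0.250000/262) = √0.000954198 = 0.030890.
z* = 1.645 at the 90% level.
Margin = 1.645·0.030890 = 0.05081.
Interval: 0.50000 ± 0.05081 → (0.449, 0.551).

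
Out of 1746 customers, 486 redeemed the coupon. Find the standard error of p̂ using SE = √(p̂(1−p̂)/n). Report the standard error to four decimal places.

SE = 0.0107

The sample proportion is 486/1746 = 0.27835.
p̂(1−p̂) = 0.27835·0.72165 = 0.200871.
SE = √(0.200871/1746) = √0.000115046 = 0.0107.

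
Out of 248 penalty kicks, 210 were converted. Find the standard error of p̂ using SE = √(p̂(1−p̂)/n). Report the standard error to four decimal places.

p̂ = 210/248 = 0.84677.
p̂(1−p̂) = 0.129751.
Dividing by n and taking the root: √0.000523190 = 0.0229.

SE = 0.0229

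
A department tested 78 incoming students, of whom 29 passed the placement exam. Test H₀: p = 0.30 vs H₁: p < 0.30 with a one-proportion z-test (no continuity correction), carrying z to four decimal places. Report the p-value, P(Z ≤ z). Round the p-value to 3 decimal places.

p-value = 0.917

p̂ = 29/78 = 0.37179.
SE₀ = √(0.30·0.70/78) = 0.051887.
Test statistic (full precision, shown to 4 dp): z = (29/78 − 0.30)/SE₀ ≈ 1.3837.
From the standard normal, P(Z ≤ z) = 0.917.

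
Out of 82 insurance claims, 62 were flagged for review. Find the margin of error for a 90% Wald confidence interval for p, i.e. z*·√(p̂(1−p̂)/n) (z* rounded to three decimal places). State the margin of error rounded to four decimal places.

ME = 0.0780

p̂ = 62/82 = 0.75610.
Standard error of p̂: √(0.184414/82) = √0.002248952 = 0.047423.
The 90% critical value is z* = 1.645.
ME = 1.645·0.047423 = 0.0780.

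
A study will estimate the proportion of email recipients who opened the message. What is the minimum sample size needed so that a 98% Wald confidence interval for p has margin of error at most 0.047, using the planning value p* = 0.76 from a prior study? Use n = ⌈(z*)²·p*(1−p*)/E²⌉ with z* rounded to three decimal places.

n = 447

The 98% critical value is z* = 2.326.
p*(1−p*) = 0.1824.
Required n before rounding: 5.410276 × 0.1824 / 0.047² = 446.734.
⌈446.734⌉ = 447.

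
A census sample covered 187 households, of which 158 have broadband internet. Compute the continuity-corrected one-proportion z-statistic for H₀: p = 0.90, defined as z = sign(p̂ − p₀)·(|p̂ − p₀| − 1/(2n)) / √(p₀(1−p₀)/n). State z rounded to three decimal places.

z = -2.389

p̂ = 158/187 = 0.84492. p̂ − p₀ = -0.055080.
Continuity correction 1/(2n) = 1/374 = 0.002674.
Corrected numerator: |-0.055080| − 0.002674 = 0.052406.
SE₀ = √(0.90·0.10/187) = 0.021938.
z = (−)0.052406/0.021938 = -2.389.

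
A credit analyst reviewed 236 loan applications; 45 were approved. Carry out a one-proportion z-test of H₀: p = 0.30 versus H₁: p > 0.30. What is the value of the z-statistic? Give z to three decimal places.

With x = 45 successes in n = 236, p̂ = 0.19068.
Null standard error: √(0.30·0.70/236) = √0.000889831 = 0.029830.
z = (p̂ − p₀)/SE = (0.19068 − 0.30)/0.029830 = -3.665.

z = -3.665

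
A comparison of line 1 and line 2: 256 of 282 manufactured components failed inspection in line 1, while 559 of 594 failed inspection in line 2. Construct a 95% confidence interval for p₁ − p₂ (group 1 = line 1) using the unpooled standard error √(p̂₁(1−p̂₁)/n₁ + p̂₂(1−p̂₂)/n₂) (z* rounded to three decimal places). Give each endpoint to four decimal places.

p̂₁ = 256/282 = 0.90780, p̂₂ = 559/594 = 0.94108; p̂₁ − p̂₂ = -0.03328.
Unpooled SE = √(p̂₁(1−p̂₁)/n₁ + p̂₂(1−p̂₂)/n₂) = √(0.000296801 + 0.000093351) = 0.019752.
For 95% confidence, z* = 1.960. Margin = 1.960·0.019752 = 0.03871.
CI: -0.03328 ± 0.03871 = (-0.0720, 0.0054).

(-0.0720, 0.0054)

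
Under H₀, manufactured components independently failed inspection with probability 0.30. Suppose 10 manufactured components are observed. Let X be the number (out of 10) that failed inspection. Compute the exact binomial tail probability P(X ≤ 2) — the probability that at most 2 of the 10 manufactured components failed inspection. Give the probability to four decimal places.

X ~ Binomial(n=10, p=0.30).
P(X ≤ 2) = C(10,0)·0.30^0·0.70^10 + C(10,1)·0.30^1·0.70^9 + C(10,2)·0.30^2·0.70^8.
= 0.028248 + 0.121061 + 0.233474 = 0.3828.

P = 0.3828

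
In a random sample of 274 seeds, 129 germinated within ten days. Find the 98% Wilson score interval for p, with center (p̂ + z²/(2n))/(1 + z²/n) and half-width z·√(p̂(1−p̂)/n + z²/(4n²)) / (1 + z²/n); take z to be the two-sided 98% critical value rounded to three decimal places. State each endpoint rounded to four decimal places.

p̂ = 129/274 = 0.47080; z = 2.326, so z² = 5.410276.
1 + z²/n = 1.019746.
Center = (0.47080 + 0.009873)/1.019746 = 0.47137.
Radicand: p̂(1−p̂)/n + z²/(4n²) = 0.000909298 + 0.000018016 = 0.000927314.
Half-width = 2.326·√0.000927314/1.019746 = 0.06946.
Interval: 0.47137 ± 0.06946 → (0.4019, 0.5408).

(0.4019, 0.5408)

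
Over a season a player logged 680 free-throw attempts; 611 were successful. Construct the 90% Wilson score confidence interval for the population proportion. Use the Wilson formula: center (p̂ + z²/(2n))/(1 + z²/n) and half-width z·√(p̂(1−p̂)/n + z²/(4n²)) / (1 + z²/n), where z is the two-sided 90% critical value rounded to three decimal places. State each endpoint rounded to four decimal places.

p̂ = 611/680 = 0.89853; z = 1.645, so z² = 2.706025.
Denominator 1 + z²/n = 1 + 2.706025/680 = 1.003979.
Center = (0.89853 + 0.001990)/1.003979 = 0.89695.
Radicand: p̂(1−p̂)/n + z²/(4n²) = 0.000134080 + 0.000001463 = 0.000135543.
Half-width = z·√(radicand)/denom = 1.645·0.011642/1.003979 = 0.01908.
So the interval runs from 0.8779 to 0.9160.

(0.8779, 0.9160)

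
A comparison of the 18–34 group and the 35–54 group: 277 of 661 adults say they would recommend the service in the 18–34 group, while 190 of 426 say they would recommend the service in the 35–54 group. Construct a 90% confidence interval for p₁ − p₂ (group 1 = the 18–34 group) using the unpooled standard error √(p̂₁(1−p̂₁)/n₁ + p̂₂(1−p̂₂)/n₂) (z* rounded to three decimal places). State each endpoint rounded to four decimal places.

(-0.0776, 0.0237)

p̂₁ = 277/661 = 0.41906, p̂₂ = 190/426 = 0.44601; p̂₁ − p̂₂ = -0.02695.
SE = √(0.000368304 + 0.000580012) = √0.000948316 = 0.030795.
For 90% confidence, z* = 1.645. Margin = 1.645·0.030795 = 0.05066.
So the interval runs from -0.0776 to 0.0237.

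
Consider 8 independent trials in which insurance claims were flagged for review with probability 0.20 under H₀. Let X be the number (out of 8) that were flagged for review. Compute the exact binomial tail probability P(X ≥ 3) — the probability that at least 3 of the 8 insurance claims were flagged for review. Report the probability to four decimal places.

X is binomial with n = 8 and p = 0.20.
P(X ≥ 3) = Σ_{j=3}^{8} C(8,j)·0.20^j·0.80^{8−j}.
= 0.146801 + 0.045875 + 0.009175 + 0.001147 + 0.000082 + 0.000003 = 0.2031.

P = 0.2031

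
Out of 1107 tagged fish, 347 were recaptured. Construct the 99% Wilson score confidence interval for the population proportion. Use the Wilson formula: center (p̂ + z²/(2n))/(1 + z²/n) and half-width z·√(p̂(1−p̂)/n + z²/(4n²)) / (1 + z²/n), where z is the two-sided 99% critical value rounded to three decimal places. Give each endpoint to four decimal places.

Here p̂ = 347/1107 = 0.31346 and z = 2.576 (z² = 6.635776).
Denominator 1 + z²/n = 1 + 6.635776/1107 = 1.005994.
Center = (0.31346 + 0.002997)/1.005994 = 0.31457.
Radicand: p̂(1−p̂)/n + z²/(4n²) = 0.000194402 + 0.000001354 = 0.000195756.
Half-width = z·√(radicand)/denom = 2.576·0.013991/1.005994 = 0.03583.
Interval: 0.31457 ± 0.03583 → (0.2787, 0.3504).

(0.2787, 0.3504)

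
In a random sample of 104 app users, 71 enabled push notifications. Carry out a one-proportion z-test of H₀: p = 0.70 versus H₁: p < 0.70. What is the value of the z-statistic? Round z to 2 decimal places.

The sample proportion is 71/104 = 0.68269.
Under H₀, SE = √(p₀(1−p₀)/n) = √(0.70·0.30/104) = √0.002019231 = 0.044936.
z = (0.68269 − 0.70)/0.044936 = -0.01731/0.044936 = -0.39.

z = -0.39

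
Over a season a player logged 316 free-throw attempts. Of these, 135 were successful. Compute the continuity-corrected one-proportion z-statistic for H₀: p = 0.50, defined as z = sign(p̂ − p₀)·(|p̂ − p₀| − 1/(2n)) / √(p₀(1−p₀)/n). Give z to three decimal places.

p̂ = 135/316 = 0.42722. p̂ − p₀ = -0.072785.
1/(2n) = 0.001582.
Corrected numerator: |-0.072785| − 0.001582 = 0.071203.
SE₀ = √(0.50·0.50/316) = 0.028127.
z = (−)0.071203/0.028127 = -2.531.

z = -2.531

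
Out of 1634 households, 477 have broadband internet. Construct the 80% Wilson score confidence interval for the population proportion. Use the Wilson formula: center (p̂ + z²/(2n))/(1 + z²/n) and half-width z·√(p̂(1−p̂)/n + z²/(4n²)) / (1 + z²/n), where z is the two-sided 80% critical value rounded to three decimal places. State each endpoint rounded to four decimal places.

p̂ = 477/1634 = 0.29192; z = 1.282, so z² = 1.643524.
1 + z²/n = 1.001006.
Adjusted center: (0.29192 + z²/(2n))/1.001006 = 0.29213.
Radicand: p̂(1−p̂)/n + z²/(4n²) = 0.000126501 + 0.000000154 = 0.000126655.
Half-width = 1.282·√0.000126655/1.001006 = 0.01441.
So the interval runs from 0.2777 to 0.3065.

(0.2777, 0.3065)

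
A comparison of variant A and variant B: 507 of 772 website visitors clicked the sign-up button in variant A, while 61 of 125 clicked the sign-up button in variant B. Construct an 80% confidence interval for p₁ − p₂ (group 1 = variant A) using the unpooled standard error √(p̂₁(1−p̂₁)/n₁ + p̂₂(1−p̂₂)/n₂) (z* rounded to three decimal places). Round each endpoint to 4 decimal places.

(0.1074, 0.2301)

p̂₁ = 507/772 = 0.65674, p̂₂ = 61/125 = 0.48800; p̂₁ − p̂₂ = 0.16874.
SE = √(0.000292013 + 0.001998848) = √0.002290861 = 0.047863.
The 80% critical value is z* = 1.282. Margin = 1.282·0.047863 = 0.06136.
Interval: 0.16874 ± 0.06136 → (0.1074, 0.2301).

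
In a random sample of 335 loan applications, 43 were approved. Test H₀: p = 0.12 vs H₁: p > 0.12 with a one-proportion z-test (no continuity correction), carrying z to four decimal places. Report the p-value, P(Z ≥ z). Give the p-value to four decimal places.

p-value = 0.3189

p̂ = 43/335 = 0.12836.
Under H₀, SE = √(p₀(1−p₀)/n) = √(0.12·0.88/335) = √0.000315224 = 0.017755.
z = (p̂ − p₀)/SE = (43/335 − 0.12)/0.017755 ≈ 0.4708.
From the standard normal, P(Z ≥ z) = 0.3189.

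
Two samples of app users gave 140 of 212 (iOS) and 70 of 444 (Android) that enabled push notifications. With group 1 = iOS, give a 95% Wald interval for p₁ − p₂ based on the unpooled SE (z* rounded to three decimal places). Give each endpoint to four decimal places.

p̂₁ = 0.66038, p̂₂ = 0.15766, so the observed difference is 0.50272.
Unpooled SE = √(p̂₁(1−p̂₁)/n₁ + p̂₂(1−p̂₂)/n₂) = √(0.001057920 + 0.000299103) = 0.036838.
For 95% confidence, z* = 1.960. Margin = 1.960·0.036838 = 0.07220.
CI: 0.50272 ± 0.07220 = (0.4305, 0.5749).

(0.4305, 0.5749)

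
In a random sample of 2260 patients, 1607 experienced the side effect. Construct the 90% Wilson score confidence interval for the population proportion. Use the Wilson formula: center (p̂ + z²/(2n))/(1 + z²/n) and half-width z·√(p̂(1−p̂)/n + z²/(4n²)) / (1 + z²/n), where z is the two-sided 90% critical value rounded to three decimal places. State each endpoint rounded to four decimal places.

Here p̂ = 1607/2260 = 0.71106 and z = 1.645 (z² = 2.706025).
1 + z²/n = 1.001197.
Center = (0.71106 + 0.000599)/1.001197 = 0.71081.
Radicand: p̂(1−p̂)/n + z²/(4n²) = 0.000090908 + 0.000000132 = 0.000091040.
Half-width = z·√(radicand)/denom = 1.645·0.009542/1.001197 = 0.01568.
Interval: 0.71081 ± 0.01568 → (0.6951, 0.7265).

(0.6951, 0.7265)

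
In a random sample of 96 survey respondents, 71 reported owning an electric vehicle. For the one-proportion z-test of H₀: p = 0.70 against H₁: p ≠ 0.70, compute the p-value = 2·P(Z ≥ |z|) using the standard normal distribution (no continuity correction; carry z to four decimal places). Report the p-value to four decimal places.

p-value = 0.3974

Sample proportion p̂ = 71/96 = 0.73958.
Null standard error: √(0.70·0.30/96) = √0.002187500 = 0.046771.
Test statistic (full precision, shown to 4 dp): z = (71/96 − 0.70)/SE₀ ≈ 0.8463.
p-value = 2·P(Z ≥ |z|) with z = 0.8463 → 0.3974.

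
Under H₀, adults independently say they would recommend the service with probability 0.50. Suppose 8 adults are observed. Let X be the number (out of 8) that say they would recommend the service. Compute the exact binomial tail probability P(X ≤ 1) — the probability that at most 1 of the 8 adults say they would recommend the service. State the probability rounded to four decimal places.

X is binomial with n = 8 and p = 0.50.
P(X ≤ 1) = C(8,0)·0.50^0·0.50^8 + C(8,1)·0.50^1·0.50^7.
= 0.003906 + 0.031250 = 0.0352.

P = 0.0352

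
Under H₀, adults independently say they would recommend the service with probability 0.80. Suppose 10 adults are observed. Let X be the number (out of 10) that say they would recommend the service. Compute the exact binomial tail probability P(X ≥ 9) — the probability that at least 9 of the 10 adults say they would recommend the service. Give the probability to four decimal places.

P = 0.3758

X is binomial with n = 10 and p = 0.80.
P(X ≥ 9) = C(10,9)·0.80^9·0.20^1 + C(10,10)·0.80^10·0.20^0.
= 0.268435 + 0.107374 = 0.3758.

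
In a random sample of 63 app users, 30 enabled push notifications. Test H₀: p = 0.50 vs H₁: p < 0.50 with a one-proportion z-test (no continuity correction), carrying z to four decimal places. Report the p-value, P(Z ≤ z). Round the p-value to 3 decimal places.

p-value = 0.353

With x = 30 successes in n = 63, p̂ = 0.47619.
SE₀ = √(0.50·0.50/63) = 0.062994.
Test statistic (full precision, shown to 4 dp): z = (30/63 − 0.50)/SE₀ ≈ -0.3780.
From the standard normal, P(Z ≤ z) = 0.353.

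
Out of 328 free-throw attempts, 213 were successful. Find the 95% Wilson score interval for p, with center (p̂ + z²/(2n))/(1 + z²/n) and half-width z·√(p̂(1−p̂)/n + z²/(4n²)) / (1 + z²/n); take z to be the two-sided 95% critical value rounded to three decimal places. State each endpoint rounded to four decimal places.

(0.5963, 0.6990)

p̂ = 213/328 = 0.64939; z = 1.960, so z² = 3.841600.
1 + z²/n = 1.011712.
Adjusted center: (0.64939 + z²/(2n))/1.011712 = 0.64766.
Radicand: p̂(1−p̂)/n + z²/(4n²) = 0.000694154 + 0.000008927 = 0.000703081.
Half-width = z·√(radicand)/denom = 1.960·0.026516/1.011712 = 0.05137.
Interval: 0.64766 ± 0.05137 → (0.5963, 0.6990).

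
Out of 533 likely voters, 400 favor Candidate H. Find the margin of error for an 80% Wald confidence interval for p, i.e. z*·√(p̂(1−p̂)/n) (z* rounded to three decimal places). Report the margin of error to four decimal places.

With x = 400 successes in n = 533, p̂ = 0.75047.
SE = √(p̂(1−p̂)/n) = √(0.187265/533) = 0.018744.
For 80% confidence, z* = 1.282.
So ME = 0.0240.

ME = 0.0240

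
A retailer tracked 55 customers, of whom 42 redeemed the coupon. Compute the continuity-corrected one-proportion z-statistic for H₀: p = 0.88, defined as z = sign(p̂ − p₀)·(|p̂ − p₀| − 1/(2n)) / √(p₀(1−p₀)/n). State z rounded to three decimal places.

z = -2.448

The sample proportion is 42/55 = 0.76364. p̂ − p₀ = -0.116364.
Continuity correction 1/(2n) = 1/110 = 0.009091.
Corrected numerator: |-0.116364| − 0.009091 = 0.107273.
Under H₀, SE = √(p₀(1−p₀)/n) = √(0.88·0.12/55) = √0.001920000 = 0.043818.
z = −0.107273/0.043818 = -2.448.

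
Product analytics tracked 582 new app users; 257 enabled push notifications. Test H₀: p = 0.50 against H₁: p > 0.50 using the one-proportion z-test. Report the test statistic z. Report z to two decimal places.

z = -2.82

With x = 257 successes in n = 582, p̂ = 0.44158.
Null standard error: √(0.50·0.50/582) = √0.000429553 = 0.020726.
Test statistic: z = -0.05842/0.020726 = -2.82.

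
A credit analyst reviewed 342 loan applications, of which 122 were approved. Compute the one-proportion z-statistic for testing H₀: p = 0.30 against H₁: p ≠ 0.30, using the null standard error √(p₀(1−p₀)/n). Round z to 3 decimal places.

p̂ = 122/342 = 0.35673.
Null standard error: √(0.30·0.70/342) = √0.000614035 = 0.024780.
z = (0.35673 − 0.30)/0.024780 = 0.05673/0.024780 = 2.289.

z = 2.289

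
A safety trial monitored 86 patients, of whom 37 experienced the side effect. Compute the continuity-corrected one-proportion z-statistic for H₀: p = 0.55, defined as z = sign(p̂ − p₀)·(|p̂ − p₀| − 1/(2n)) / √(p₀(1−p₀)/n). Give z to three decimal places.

The sample proportion is 37/86 = 0.43023. p̂ − p₀ = -0.119767.
1/(2n) = 0.005814.
Corrected numerator: |-0.119767| − 0.005814 = 0.113953.
Under H₀, SE = √(p₀(1−p₀)/n) = √(0.55·0.45/86) = √0.002877907 = 0.053646.
z = (−)0.113953/0.053646 = -2.124.

z = -2.124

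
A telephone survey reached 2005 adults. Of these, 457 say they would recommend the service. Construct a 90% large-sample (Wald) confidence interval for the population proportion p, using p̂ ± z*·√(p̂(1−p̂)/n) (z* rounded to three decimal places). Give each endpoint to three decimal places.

Sample proportion p̂ = 457/2005 = 0.22793.
SE(p̂) = √(0.22793·0.77207/2005) = 0.009369.
The 90% critical value is z* = 1.645.
Margin of error: 1.645 × 0.009369 = 0.01541.
So the interval runs from 0.213 to 0.243.

(0.213, 0.243)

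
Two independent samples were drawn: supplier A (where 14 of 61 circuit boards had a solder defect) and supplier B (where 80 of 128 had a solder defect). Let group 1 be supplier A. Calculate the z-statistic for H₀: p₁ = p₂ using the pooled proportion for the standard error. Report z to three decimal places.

z = -5.084

p̂₁ = 14/61 = 0.22951, p̂₂ = 80/128 = 0.62500.
Pooled p̂ = (14+80)/(61+128) = 94/189 = 0.49735.
SE = √[p̂(1−p̂)(1/n₁+1/n₂)] = √[0.49735·0.50265·(1/61+1/128)] ≈ 0.077790.
z = (p̂₁ − p̂₂)/SE = (0.22951 − 0.62500)/0.077790 = -0.39549/0.077790 = -5.084.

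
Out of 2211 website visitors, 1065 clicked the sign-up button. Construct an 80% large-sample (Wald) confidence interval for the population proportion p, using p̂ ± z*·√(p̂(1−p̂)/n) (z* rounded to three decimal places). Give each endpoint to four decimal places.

p̂ = 1065/2211 = 0.48168.
Standard error of p̂: √(0.249664/2211) = √0.000112919 = 0.010626.
For 80% confidence, z* = 1.282.
Margin = 1.282·0.010626 = 0.01362.
Interval: 0.48168 ± 0.01362 → (0.4681, 0.4953).

(0.4681, 0.4953)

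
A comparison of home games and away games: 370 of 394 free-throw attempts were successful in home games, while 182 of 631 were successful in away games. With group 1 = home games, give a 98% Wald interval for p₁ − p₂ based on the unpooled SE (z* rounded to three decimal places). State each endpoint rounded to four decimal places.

p̂₁ = 0.93909, p̂₂ = 0.28843, so the observed difference is 0.65066.
Unpooled SE = √(p̂₁(1−p̂₁)/n₁ + p̂₂(1−p̂₂)/n₂) = √(0.000145186 + 0.000325259) = 0.021690.
The 98% critical value is z* = 2.326. Margin = 2.326·0.021690 = 0.05045.
CI: 0.65066 ± 0.05045 = (0.6002, 0.7011).

(0.6002, 0.7011)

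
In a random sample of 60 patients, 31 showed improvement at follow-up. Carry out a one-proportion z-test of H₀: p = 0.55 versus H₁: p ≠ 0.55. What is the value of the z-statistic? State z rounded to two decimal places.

p̂ = 31/60 = 0.51667.
SE₀ = √(0.55·0.45/60) = 0.064226.
z = (0.51667 − 0.55)/0.064226 = -0.03333/0.064226 = -0.52.

z = -0.52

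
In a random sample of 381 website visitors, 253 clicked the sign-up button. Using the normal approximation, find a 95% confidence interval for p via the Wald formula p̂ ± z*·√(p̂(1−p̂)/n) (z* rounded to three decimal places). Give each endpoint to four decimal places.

Sample proportion p̂ = 253/381 = 0.66404.
SE(p̂) = √(0.66404·0.33596/381) = 0.024198.
z* = 1.960 at the 95% level.
Margin = 1.960·0.024198 = 0.04743.
Interval: 0.66404 ± 0.04743 → (0.6166, 0.7115).

(0.6166, 0.7115)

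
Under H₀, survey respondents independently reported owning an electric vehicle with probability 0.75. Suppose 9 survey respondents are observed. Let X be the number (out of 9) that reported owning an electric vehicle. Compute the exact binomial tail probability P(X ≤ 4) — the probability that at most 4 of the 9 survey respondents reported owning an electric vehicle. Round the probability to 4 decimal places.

P = 0.0489

X is binomial with n = 9 and p = 0.75.
P(X ≤ 4) = Σ_{j=0}^{4} C(9,j)·0.75^j·0.25^{9−j}.
= 0.000004 + 0.000103 + 0.001236 + 0.008652 + 0.038933 = 0.0489.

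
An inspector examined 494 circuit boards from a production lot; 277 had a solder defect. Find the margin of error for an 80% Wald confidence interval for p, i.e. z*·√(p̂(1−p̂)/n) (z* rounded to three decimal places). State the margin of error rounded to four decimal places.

ME = 0.0286

The sample proportion is 277/494 = 0.56073.
SE = √(p̂(1−p̂)/n) = √(0.246312/494) = 0.022330.
z* = 1.282 at the 80% level.
Margin of error = z*·SE = 1.282 × 0.022330 = 0.0286.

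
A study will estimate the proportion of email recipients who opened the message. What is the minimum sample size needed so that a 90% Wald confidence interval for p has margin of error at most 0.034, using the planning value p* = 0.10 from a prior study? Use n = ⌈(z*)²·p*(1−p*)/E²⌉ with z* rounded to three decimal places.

For 90% confidence, z* = 1.645.
p*(1−p*) = 0.0900.
(z*)²·p*(1−p*)/E² = 2.706025·0.0900/0.001156 = 210.677.
⌈210.677⌉ = 211.

n = 211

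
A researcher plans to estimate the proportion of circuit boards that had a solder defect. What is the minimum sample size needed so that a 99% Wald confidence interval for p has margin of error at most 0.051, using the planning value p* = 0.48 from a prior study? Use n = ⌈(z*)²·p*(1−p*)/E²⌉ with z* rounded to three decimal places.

n = 637

For 99% confidence, z* = 2.576.
p*(1−p*) = 0.48·0.52 = 0.2496.
(z*)²·p*(1−p*)/E² = 6.635776·0.2496/0.002601 = 636.790.
Rounding up, n = 637.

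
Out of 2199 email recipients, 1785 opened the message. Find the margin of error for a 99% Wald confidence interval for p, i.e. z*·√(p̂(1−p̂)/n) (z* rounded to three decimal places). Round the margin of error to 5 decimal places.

With x = 1785 successes in n = 2199, p̂ = 0.81173.
SE = √(p̂(1−p̂)/n) = √(0.152823/2199) = 0.008336.
z* = 2.576 at the 99% level.
Margin of error = z*·SE = 2.576 × 0.008336 = 0.02147.

ME = 0.02147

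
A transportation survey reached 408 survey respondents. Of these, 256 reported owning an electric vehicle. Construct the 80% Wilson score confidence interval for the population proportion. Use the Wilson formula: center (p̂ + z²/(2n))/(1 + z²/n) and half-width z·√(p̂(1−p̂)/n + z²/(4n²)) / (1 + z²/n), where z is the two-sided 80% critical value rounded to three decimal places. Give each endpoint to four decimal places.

(0.5963, 0.6576)

p̂ = 256/408 = 0.62745; z = 1.282, so z² = 1.643524.
1 + z²/n = 1.004028.
Adjusted center: (0.62745 + z²/(2n))/1.004028 = 0.62694.
Radicand: p̂(1−p̂)/n + z²/(4n²) = 0.000572932 + 0.000002468 = 0.000575400.
Half-width = z·√(radicand)/denom = 1.282·0.023988/1.004028 = 0.03063.
CI: 0.62694 ± 0.03063 = (0.5963, 0.6576).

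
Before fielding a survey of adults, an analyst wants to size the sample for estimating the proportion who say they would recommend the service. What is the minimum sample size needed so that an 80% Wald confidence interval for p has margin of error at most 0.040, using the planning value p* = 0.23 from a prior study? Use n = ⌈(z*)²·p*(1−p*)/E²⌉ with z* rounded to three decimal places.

z* = 1.282 at the 80% level.
p*(1−p*) = 0.1771.
Required n before rounding: 1.643524 × 0.1771 / 0.040² = 181.918.
⌈181.918⌉ = 182.

n = 182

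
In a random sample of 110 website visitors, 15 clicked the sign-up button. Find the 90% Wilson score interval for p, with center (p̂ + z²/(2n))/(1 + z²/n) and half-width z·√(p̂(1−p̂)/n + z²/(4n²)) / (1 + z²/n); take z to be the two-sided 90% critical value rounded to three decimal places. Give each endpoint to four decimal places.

p̂ = 15/110 = 0.13636; z = 1.645, so z² = 2.706025.
1 + z²/n = 1.024600.
Center = (0.13636 + 0.012300)/1.024600 = 0.14509.
Radicand: p̂(1−p̂)/n + z²/(4n²) = 0.001070624 + 0.000055910 = 0.001126534.
Half-width = z·√(radicand)/denom = 1.645·0.033564/1.024600 = 0.05389.
CI: 0.14509 ± 0.05389 = (0.0912, 0.1990).

(0.0912, 0.1990)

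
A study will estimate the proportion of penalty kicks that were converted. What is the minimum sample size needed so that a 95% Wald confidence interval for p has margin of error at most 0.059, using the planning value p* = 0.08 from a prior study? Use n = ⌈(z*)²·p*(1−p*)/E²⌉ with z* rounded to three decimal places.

n = 82

z* = 1.960 at the 95% level.
p*(1−p*) = 0.08·0.92 = 0.0736.
(z*)²·p*(1−p*)/E² = 3.841600·0.0736/0.003481 = 81.224.
Rounding up, n = 82.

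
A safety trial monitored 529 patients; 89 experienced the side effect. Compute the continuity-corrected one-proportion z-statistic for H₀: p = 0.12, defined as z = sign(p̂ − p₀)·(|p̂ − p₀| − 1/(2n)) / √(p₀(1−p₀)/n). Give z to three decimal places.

Sample proportion p̂ = 89/529 = 0.16824. p̂ − p₀ = 0.048242.
Continuity correction 1/(2n) = 1/1058 = 0.000945.
Corrected numerator: |0.048242| − 0.000945 = 0.047297.
Null standard error: √(0.12·0.88/529) = √0.000199622 = 0.014129.
z = (+)0.047297/0.014129 = 3.348.

z = 3.348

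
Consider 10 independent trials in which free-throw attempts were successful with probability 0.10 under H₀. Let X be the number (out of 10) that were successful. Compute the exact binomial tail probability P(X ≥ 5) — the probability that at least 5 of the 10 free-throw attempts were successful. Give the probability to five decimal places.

X is binomial with n = 10 and p = 0.10.
P(X ≥ 5) = Σ_{j=5}^{10} C(10,j)·0.10^j·0.90^{10−j}.
= 0.001488 + 0.000138 + 0.000009 + 0.000000 + 0.000000 + 0.000000 = 0.00163.

P = 0.00163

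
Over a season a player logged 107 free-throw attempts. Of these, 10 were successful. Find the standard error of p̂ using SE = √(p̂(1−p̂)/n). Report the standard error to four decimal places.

With x = 10 successes in n = 107, p̂ = 0.09346.
p̂(1−p̂) = 0.084725.
SE = √(0.084725/107) = 0.0281.

SE = 0.0281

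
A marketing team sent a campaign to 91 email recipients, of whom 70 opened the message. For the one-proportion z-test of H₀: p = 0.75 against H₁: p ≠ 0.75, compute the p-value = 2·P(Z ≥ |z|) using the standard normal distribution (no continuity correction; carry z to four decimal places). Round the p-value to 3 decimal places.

Sample proportion p̂ = 70/91 = 0.76923.
SE₀ = √(0.75·0.25/91) = 0.045392.
z = (p̂ − p₀)/SE = (70/91 − 0.75)/0.045392 ≈ 0.4237.
From the standard normal, 2·P(Z ≥ |z|) = 0.672.

p-value = 0.672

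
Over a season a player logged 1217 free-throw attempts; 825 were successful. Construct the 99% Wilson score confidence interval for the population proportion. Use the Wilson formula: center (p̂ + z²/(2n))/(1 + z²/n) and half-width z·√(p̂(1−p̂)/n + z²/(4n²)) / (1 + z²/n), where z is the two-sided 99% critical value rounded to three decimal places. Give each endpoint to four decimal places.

(0.6425, 0.7114)

p̂ = 825/1217 = 0.67790; z = 2.576, so z² = 6.635776.
1 + z²/n = 1.005453.
Adjusted center: (0.67790 + z²/(2n))/1.005453 = 0.67693.
Radicand: p̂(1−p̂)/n + z²/(4n²) = 0.000179419 + 0.000001120 = 0.000180539.
Half-width = z·√(radicand)/denom = 2.576·0.013436/1.005453 = 0.03442.
Interval: 0.67693 ± 0.03442 → (0.6425, 0.7114).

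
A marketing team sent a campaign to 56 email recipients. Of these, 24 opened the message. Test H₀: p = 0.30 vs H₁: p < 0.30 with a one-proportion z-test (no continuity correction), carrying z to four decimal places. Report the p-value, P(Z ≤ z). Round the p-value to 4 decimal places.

p-value = 0.9821

p̂ = 24/56 = 0.42857.
Null standard error: √(0.30·0.70/56) = √0.003750000 = 0.061237.
z = (p̂ − p₀)/SE = (24/56 − 0.30)/0.061237 ≈ 2.0996.
From the standard normal, P(Z ≤ z) = 0.9821.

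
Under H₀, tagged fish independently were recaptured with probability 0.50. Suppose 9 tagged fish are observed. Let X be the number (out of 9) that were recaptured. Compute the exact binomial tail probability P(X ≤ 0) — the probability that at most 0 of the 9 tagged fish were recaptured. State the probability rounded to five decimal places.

P = 0.00195

X is binomial with n = 9 and p = 0.50.
P(X ≤ 0) = C(9,0)·0.50^0·0.50^9.
= 0.001953 = 0.00195.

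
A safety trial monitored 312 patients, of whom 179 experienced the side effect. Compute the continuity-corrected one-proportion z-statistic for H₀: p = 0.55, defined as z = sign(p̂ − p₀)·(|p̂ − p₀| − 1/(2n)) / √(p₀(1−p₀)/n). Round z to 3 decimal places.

z = 0.785

Sample proportion p̂ = 179/312 = 0.57372. p̂ − p₀ = 0.023718.
1/(2n) = 0.001603.
Corrected numerator: |0.023718| − 0.001603 = 0.022115.
SE₀ = √(0.55·0.45/312) = 0.028165.
z = +0.022115/0.028165 = 0.785.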